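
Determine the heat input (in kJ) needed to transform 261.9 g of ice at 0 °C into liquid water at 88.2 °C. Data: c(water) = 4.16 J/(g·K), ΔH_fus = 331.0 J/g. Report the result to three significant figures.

q1 (melt at 0 °C): 261.9 × 331.0 = 86689 J
q2 (heat water 0.0→88.2 °C): 261.9 × 4.16 × 88.2 = 96094 J
Total: 86689 + 96094 = 182783 J = 183 kJ

q = 183 kJ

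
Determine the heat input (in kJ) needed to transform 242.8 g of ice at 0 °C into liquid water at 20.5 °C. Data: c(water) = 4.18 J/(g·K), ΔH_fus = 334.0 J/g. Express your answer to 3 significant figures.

q1 (melt at 0 °C): 242.8 × 334.0 = 81095 J
q2 (heat water 0.0→20.5 °C): 242.8 × 4.18 × 20.5 = 20806 J
Total: 81095 + 20806 = 101901 J = 102 kJ

q = 102 kJ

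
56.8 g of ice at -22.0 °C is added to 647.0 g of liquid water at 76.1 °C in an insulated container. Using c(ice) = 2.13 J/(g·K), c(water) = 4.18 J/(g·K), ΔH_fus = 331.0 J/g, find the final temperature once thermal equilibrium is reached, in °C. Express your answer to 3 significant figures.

Heat to bring ice to 0 °C and melt it: q₁ = 56.8×2.13×22.0 + 56.8×331.0 = 21462 J
Heat the water can supply cooling to 0 °C: 647.0×4.18×76.1 = 205809 J > q₁, so all ice melts.
Energy balance: 647.0×4.18×(76.1 − T) = 21462 + 56.8×4.18×(T − 0)
2704.46(76.1 − T) = 21462 + 237.424 T
205809 − 21462 = 2941.884 T
T = 184347 / 2941.884 = 62.66 °C

T_f = 62.7 °C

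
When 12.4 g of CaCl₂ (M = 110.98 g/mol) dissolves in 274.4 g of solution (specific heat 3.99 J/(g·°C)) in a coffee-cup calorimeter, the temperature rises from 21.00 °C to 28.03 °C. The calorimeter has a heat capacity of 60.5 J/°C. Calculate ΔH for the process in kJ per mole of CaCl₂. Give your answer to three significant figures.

ΔH = -72.7 kJ/mol

|ΔT| = |28.03 − 21.00| = 7.03 °C
|q_surr| = (274.4 × 3.99 + 60.5) × 7.03 = 1155.356 × 7.03 = 8122 J
n(CaCl₂) = 12.4 / 110.98 = 0.1117 mol
Temperature rose, so q_rxn = −|q_surr| = -8.122 kJ
ΔH = q_rxn / n = -72.71 kJ/mol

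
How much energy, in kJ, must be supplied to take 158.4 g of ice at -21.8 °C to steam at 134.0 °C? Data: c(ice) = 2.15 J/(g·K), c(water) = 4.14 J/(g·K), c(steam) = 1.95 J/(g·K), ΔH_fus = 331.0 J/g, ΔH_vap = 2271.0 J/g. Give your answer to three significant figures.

q = 496 kJ

q1 (heat ice -21.8→0.0 °C): 158.4 × 2.15 × 21.8 = 7424 J
q2 (melt at 0 °C): 158.4 × 331.0 = 52430 J
q3 (heat water 0.0→100.0 °C): 158.4 × 4.14 × 100.0 = 65578 J
q4 (vaporize at 100 °C): 158.4 × 2271.0 = 359726 J
q5 (heat steam 100.0→134.0 °C): 158.4 × 1.95 × 34.0 = 10502 J
Total: 7424 + 52430 + 65578 + 359726 + 10502 = 495660 J = 496 kJ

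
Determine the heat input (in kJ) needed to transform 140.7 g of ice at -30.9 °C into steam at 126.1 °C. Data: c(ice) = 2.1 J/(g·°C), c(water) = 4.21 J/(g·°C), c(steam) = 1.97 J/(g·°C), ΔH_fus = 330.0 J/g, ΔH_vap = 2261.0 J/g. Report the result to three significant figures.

q = 440 kJ

q1 (heat ice -30.9→0.0 °C): 140.7 × 2.1 × 30.9 = 9130 J
q2 (melt at 0 °C): 140.7 × 330.0 = 46431 J
q3 (heat water 0.0→100.0 °C): 140.7 × 4.21 × 100.0 = 59235 J
q4 (vaporize at 100 °C): 140.7 × 2261.0 = 318123 J
q5 (heat steam 100.0→126.1 °C): 140.7 × 1.97 × 26.1 = 7234 J
Total: 9130 + 46431 + 59235 + 318123 + 7234 = 440153 J = 440 kJ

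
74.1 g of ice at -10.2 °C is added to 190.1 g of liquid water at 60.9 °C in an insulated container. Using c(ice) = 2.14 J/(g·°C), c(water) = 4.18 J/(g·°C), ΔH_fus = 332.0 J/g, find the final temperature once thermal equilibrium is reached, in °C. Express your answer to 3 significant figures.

T_f = 20.1 °C

Heat to bring ice to 0 °C and melt it: q₁ = 74.1×2.14×10.2 + 74.1×332.0 = 26219 J
Heat the water can supply cooling to 0 °C: 190.1×4.18×60.9 = 48392.2 J > q₁, so all ice melts.
Energy balance: 190.1×4.18×(60.9 − T) = 26219 + 74.1×4.18×(T − 0)
794.618(60.9 − T) = 26219 + 309.738 T
48392.2 − 26219 = 1104.356 T
T = 22173.2 / 1104.356 = 20.08 °C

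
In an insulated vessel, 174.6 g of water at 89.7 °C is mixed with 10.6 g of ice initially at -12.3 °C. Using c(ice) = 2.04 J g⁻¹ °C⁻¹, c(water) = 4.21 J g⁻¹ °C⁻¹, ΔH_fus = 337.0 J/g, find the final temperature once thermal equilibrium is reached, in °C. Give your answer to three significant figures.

T_f = 79.6 °C

Heat to bring ice to 0 °C and melt it: q₁ = 10.6×2.04×12.3 + 10.6×337.0 = 3838.2 J
Heat the water can supply cooling to 0 °C: 174.6×4.21×89.7 = 65935.4 J > q₁, so all ice melts.
Energy balance: 174.6×4.21×(89.7 − T) = 3838.2 + 10.6×4.21×(T − 0)
735.066(89.7 − T) = 3838.2 + 44.626 T
65935.4 − 3838.2 = 779.692 T
T = 62097.2 / 779.692 = 79.64 °C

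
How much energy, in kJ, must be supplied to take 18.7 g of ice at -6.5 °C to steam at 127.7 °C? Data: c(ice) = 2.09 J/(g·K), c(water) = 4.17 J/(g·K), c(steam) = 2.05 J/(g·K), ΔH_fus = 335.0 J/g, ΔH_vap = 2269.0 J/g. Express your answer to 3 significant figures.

q = 57.8 kJ

q1 (heat ice -6.5→0.0 °C): 18.7 × 2.09 × 6.5 = 254 J
q2 (melt at 0 °C): 18.7 × 335.0 = 6265 J
q3 (heat water 0.0→100.0 °C): 18.7 × 4.17 × 100.0 = 7798 J
q4 (vaporize at 100 °C): 18.7 × 2269.0 = 42430 J
q5 (heat steam 100.0→127.7 °C): 18.7 × 2.05 × 27.7 = 1062 J
Total: 254 + 6265 + 7798 + 42430 + 1062 = 57809 J = 57.8 kJ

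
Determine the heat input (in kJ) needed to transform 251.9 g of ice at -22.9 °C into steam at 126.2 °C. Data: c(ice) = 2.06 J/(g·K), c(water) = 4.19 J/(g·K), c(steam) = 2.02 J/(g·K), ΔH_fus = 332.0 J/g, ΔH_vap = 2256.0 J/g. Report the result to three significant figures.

q1 (heat ice -22.9→0.0 °C): 251.9 × 2.06 × 22.9 = 11883 J
q2 (melt at 0 °C): 251.9 × 332.0 = 83631 J
q3 (heat water 0.0→100.0 °C): 251.9 × 4.19 × 100.0 = 105546 J
q4 (vaporize at 100 °C): 251.9 × 2256.0 = 568286 J
q5 (heat steam 100.0→126.2 °C): 251.9 × 2.02 × 26.2 = 13332 J
Total: 11883 + 83631 + 105546 + 568286 + 13332 = 782678 J = 783 kJ

q = 783 kJ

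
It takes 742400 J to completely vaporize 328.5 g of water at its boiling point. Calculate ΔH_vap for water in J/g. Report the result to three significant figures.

ΔH_vap = q / m = 742400 / 328.5 = 2260 J/g

ΔH_vap = 2260 J/g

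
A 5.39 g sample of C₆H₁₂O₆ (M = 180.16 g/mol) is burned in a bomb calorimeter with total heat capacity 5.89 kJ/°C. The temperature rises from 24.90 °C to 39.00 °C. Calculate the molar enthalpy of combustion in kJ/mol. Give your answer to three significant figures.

ΔT = 39.00 − 24.90 = 14.10 °C
q_cal = C_cal × ΔT = 5.89 × 14.10 = 83.049 kJ
n = 5.39 / 180.16 = 0.02992 mol
q_rxn = −q_cal = -83.049 kJ
ΔH = -83.049 / 0.02992 = -2776 kJ/mol

ΔH = -2780 kJ/mol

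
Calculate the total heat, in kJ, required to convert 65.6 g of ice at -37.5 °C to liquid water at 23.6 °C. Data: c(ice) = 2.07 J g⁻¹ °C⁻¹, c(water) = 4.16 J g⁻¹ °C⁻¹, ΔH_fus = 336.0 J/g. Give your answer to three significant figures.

q1 (heat ice -37.5→0.0 °C): 65.6 × 2.07 × 37.5 = 5092 J
q2 (melt at 0 °C): 65.6 × 336.0 = 22042 J
q3 (heat water 0.0→23.6 °C): 65.6 × 4.16 × 23.6 = 6440 J
Total: 5092 + 22042 + 6440 = 33574 J = 33.6 kJ

q = 33.6 kJ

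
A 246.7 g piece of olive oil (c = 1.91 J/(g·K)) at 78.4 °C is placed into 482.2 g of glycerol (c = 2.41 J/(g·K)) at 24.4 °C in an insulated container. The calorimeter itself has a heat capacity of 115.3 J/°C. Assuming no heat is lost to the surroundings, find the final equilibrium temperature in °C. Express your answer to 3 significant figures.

T_f = 39.0 °C

Heat lost by olive oil = heat gained by glycerol + calorimeter.
(246.7)(1.91)(78.4 − T) = [(482.2)(2.41) + 115.3](T − 24.4)
471.197 (78.4 − T) = 1277.402 (T − 24.4)
36942 − 471.197 T = 1277.402 T − 31169
68111 = 1748.599 T
T = 38.95 °C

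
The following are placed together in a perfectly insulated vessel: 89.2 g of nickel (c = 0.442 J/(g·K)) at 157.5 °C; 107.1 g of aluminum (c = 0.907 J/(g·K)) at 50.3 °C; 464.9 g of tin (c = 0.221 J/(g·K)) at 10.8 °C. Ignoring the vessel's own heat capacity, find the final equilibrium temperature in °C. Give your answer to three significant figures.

Σ mᵢcᵢ(T − Tᵢ) = 0  ⇒  T = Σ mᵢcᵢTᵢ / Σ mᵢcᵢ
Σ mᵢcᵢ = 89.2×0.442 + 107.1×0.907 + 464.9×0.221 = 239.3090
Σ mᵢcᵢTᵢ = 39.4264×157.5 + 97.1397×50.3 + 102.7429×10.8 = 12205
T = 12205 / 239.3090 = 51.00 °C

T_f = 51.0 °C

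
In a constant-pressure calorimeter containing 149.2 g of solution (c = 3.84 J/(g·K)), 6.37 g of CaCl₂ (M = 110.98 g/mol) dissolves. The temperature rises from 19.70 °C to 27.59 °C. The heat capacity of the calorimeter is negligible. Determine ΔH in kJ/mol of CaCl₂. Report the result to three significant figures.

ΔH = -78.8 kJ/mol

|ΔT| = |27.59 − 19.70| = 7.89 °C
|q_surr| = (149.2 × 3.84) × 7.89 = 572.928 × 7.89 = 4520.4 J
n(CaCl₂) = 6.37 / 110.98 = 0.057398 mol
Temperature rose, so q_rxn = −|q_surr| = -4.5204 kJ
ΔH = q_rxn / n = -78.76 kJ/mol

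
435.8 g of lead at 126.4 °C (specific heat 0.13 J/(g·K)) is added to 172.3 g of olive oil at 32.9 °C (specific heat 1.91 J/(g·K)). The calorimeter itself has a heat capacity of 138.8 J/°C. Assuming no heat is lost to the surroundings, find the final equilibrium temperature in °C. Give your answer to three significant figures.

T_f = 43.0 °C

Heat lost by lead = heat gained by olive oil + calorimeter.
(435.8)(0.13)(126.4 − T) = [(172.3)(1.91) + 138.8](T − 32.9)
56.654 (126.4 − T) = 467.893 (T − 32.9)
7161.1 − 56.654 T = 467.893 T − 15394
22555.1 = 524.547 T
T = 43.00 °C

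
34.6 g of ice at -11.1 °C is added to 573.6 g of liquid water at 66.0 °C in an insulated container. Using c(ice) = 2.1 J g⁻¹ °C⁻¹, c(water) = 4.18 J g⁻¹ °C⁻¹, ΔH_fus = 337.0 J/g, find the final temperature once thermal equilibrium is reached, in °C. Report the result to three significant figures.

T_f = 57.3 °C

Heat to bring ice to 0 °C and melt it: q₁ = 34.6×2.1×11.1 + 34.6×337.0 = 12467 J
Heat the water can supply cooling to 0 °C: 573.6×4.18×66.0 = 158245 J > q₁, so all ice melts.
Energy balance: 573.6×4.18×(66.0 − T) = 12467 + 34.6×4.18×(T − 0)
2397.648(66.0 − T) = 12467 + 144.628 T
158245 − 12467 = 2542.276 T
T = 145778 / 2542.276 = 57.34 °C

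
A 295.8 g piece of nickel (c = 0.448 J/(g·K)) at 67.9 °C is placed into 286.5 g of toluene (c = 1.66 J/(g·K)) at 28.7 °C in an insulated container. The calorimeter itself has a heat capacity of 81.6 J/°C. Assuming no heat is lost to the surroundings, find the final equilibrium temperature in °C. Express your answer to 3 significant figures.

Heat lost by nickel = heat gained by toluene + calorimeter.
(295.8)(0.448)(67.9 − T) = [(286.5)(1.66) + 81.6](T − 28.7)
132.5184 (67.9 − T) = 557.19 (T − 28.7)
8998.0 − 132.5184 T = 557.19 T − 15991
24989.0 = 689.7084 T
T = 36.23 °C

T_f = 36.2 °C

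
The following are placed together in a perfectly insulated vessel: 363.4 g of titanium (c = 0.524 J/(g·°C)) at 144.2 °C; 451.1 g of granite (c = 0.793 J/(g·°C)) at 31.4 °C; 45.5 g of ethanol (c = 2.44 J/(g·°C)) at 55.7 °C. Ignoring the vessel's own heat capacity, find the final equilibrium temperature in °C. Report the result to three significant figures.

T_f = 68.1 °C

Σ mᵢcᵢ(T − Tᵢ) = 0  ⇒  T = Σ mᵢcᵢTᵢ / Σ mᵢcᵢ
Σ mᵢcᵢ = 363.4×0.524 + 451.1×0.793 + 45.5×2.44 = 659.1639
Σ mᵢcᵢTᵢ = 190.4216×144.2 + 357.7223×31.4 + 111.02×55.7 = 44875
T = 44875 / 659.1639 = 68.08 °C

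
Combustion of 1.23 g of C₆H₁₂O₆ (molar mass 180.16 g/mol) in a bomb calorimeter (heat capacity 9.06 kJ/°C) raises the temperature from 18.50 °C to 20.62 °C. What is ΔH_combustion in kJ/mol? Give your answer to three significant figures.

ΔT = 20.62 − 18.50 = 2.12 °C
q_cal = C_cal × ΔT = 9.06 × 2.12 = 19.2072 kJ
n = 1.23 / 180.16 = 0.006827 mol
q_rxn = −q_cal = -19.2072 kJ
ΔH = -19.2072 / 0.006827 = -2813 kJ/mol

ΔH = -2810 kJ/mol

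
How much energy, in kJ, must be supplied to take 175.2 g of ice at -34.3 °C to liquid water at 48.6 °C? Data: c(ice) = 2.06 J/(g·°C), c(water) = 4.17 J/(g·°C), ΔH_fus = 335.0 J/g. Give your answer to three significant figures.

q1 (heat ice -34.3→0.0 °C): 175.2 × 2.06 × 34.3 = 12379 J
q2 (melt at 0 °C): 175.2 × 335.0 = 58692 J
q3 (heat water 0.0→48.6 °C): 175.2 × 4.17 × 48.6 = 35506 J
Total: 12379 + 58692 + 35506 = 106577 J = 107 kJ

q = 107 kJ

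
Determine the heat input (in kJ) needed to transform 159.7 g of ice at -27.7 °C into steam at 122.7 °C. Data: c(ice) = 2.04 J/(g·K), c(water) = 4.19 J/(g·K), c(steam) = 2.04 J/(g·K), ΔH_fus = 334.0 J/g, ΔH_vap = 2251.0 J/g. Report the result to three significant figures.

q = 496 kJ

q1 (heat ice -27.7→0.0 °C): 159.7 × 2.04 × 27.7 = 9024 J
q2 (melt at 0 °C): 159.7 × 334.0 = 53340 J
q3 (heat water 0.0→100.0 °C): 159.7 × 4.19 × 100.0 = 66914 J
q4 (vaporize at 100 °C): 159.7 × 2251.0 = 359485 J
q5 (heat steam 100.0→122.7 °C): 159.7 × 2.04 × 22.7 = 7395 J
Total: 9024 + 53340 + 66914 + 359485 + 7395 = 496158 J = 496 kJ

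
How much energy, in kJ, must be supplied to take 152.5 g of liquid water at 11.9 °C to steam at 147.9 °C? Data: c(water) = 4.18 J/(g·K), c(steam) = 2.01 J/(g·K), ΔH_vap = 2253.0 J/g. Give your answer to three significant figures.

q = 414 kJ

q1 (heat water 11.9→100.0 °C): 152.5 × 4.18 × 88.1 = 56159 J
q2 (vaporize at 100 °C): 152.5 × 2253.0 = 343583 J
q3 (heat steam 100.0→147.9 °C): 152.5 × 2.01 × 47.9 = 14683 J
Total: 56159 + 343583 + 14683 = 414425 J = 414 kJ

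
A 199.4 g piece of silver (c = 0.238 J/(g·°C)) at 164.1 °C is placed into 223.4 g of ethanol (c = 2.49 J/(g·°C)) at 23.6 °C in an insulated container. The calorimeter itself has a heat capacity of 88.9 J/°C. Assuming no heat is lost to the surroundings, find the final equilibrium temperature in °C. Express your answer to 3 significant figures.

T_f = 33.2 °C

Heat lost by silver = heat gained by ethanol + calorimeter.
(199.4)(0.238)(164.1 − T) = [(223.4)(2.49) + 88.9](T − 23.6)
47.4572 (164.1 − T) = 645.166 (T − 23.6)
7787.7 − 47.4572 T = 645.166 T − 15226
23013.7 = 692.6232 T
T = 33.23 °C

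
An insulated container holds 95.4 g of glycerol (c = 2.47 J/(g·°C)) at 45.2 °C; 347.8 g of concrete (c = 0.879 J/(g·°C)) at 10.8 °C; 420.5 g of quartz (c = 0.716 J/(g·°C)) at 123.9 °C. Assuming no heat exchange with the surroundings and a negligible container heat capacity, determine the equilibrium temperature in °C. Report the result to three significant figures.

Σ mᵢcᵢ(T − Tᵢ) = 0  ⇒  T = Σ mᵢcᵢTᵢ / Σ mᵢcᵢ
Σ mᵢcᵢ = 95.4×2.47 + 347.8×0.879 + 420.5×0.716 = 842.4322
Σ mᵢcᵢTᵢ = 235.638×45.2 + 305.7162×10.8 + 301.078×123.9 = 51256
T = 51256 / 842.4322 = 60.84 °C

T_f = 60.8 °C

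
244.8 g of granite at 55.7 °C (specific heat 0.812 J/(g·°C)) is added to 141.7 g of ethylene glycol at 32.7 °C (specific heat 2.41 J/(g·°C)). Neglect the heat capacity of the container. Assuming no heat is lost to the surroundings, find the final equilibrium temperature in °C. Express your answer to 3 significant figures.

T_f = 41.2 °C

Heat lost by granite = heat gained by ethylene glycol.
(244.8)(0.812)(55.7 − T) = (141.7)(2.41)(T − 32.7)
198.7776 (55.7 − T) = 341.497 (T − 32.7)
11072 − 198.7776 T = 341.497 T − 11167
22239 = 540.2746 T
T = 41.16 °C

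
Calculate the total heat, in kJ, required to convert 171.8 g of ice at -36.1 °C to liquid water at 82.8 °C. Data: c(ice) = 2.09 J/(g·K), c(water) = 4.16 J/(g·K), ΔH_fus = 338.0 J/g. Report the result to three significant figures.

q1 (heat ice -36.1→0.0 °C): 171.8 × 2.09 × 36.1 = 12962 J
q2 (melt at 0 °C): 171.8 × 338.0 = 58068 J
q3 (heat water 0.0→82.8 °C): 171.8 × 4.16 × 82.8 = 59176 J
Total: 12962 + 58068 + 59176 = 130206 J = 130 kJ

q = 130 kJ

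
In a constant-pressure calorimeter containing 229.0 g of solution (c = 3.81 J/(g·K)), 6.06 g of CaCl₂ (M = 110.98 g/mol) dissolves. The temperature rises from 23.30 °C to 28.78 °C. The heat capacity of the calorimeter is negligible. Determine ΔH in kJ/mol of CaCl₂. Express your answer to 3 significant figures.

|ΔT| = |28.78 − 23.30| = 5.48 °C
|q_surr| = (229.0 × 3.81) × 5.48 = 872.49 × 5.48 = 4781 J
n(CaCl₂) = 6.06 / 110.98 = 0.05460 mol
Temperature rose, so q_rxn = −|q_surr| = -4.781 kJ
ΔH = q_rxn / n = -87.56 kJ/mol

ΔH = -87.6 kJ/mol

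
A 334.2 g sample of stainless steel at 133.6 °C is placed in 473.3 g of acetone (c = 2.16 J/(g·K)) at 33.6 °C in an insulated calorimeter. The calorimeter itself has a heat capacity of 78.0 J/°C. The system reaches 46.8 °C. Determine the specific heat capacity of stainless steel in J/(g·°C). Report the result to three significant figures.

c = 0.501 J/(g·°C)

q_gained = (473.3 × 2.16 + 78.0) × (46.8 − 33.6) = 14520 J
q_lost = 334.2 × c × (133.6 − 46.8) = 29008.56 c
Set equal: c = 14520 / 29008.56 = 0.501 J/(g·°C)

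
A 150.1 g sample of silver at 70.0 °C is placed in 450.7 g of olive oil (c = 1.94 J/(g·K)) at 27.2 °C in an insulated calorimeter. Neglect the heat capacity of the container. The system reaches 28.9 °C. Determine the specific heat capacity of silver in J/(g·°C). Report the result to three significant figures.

c = 0.241 J/(g·°C)

q_gained = (450.7 × 1.94) × (28.9 − 27.2) = 1486 J
q_lost = 150.1 × c × (70.0 − 28.9) = 6169.11 c
Set equal: c = 1486 / 6169.11 = 0.241 J/(g·°C)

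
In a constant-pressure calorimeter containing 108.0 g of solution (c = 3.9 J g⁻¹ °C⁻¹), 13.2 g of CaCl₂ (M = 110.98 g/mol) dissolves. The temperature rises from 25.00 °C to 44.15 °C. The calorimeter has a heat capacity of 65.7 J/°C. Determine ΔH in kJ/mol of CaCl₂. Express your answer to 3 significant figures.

|ΔT| = |44.15 − 25.00| = 19.15 °C
|q_surr| = (108.0 × 3.9 + 65.7) × 19.15 = 486.9 × 19.15 = 9324 J
n(CaCl₂) = 13.2 / 110.98 = 0.1189 mol
Temperature rose, so q_rxn = −|q_surr| = -9.324 kJ
ΔH = q_rxn / n = -78.42 kJ/mol

ΔH = -78.4 kJ/mol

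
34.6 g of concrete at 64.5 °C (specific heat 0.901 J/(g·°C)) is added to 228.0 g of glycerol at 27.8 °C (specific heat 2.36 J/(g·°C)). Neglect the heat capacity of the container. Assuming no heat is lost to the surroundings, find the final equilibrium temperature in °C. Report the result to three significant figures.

Heat lost by concrete = heat gained by glycerol.
(34.6)(0.901)(64.5 − T) = (228.0)(2.36)(T − 27.8)
31.1746 (64.5 − T) = 538.08 (T − 27.8)
2010.8 − 31.1746 T = 538.08 T − 14959
16969.8 = 569.2546 T
T = 29.81 °C

T_f = 29.8 °C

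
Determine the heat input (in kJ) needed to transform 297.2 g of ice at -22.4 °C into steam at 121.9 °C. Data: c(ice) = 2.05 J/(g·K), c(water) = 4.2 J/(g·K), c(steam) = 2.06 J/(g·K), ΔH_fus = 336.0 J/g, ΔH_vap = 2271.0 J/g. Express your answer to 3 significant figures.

q = 927 kJ

q1 (heat ice -22.4→0.0 °C): 297.2 × 2.05 × 22.4 = 13647 J
q2 (melt at 0 °C): 297.2 × 336.0 = 99859 J
q3 (heat water 0.0→100.0 °C): 297.2 × 4.2 × 100.0 = 124824 J
q4 (vaporize at 100 °C): 297.2 × 2271.0 = 674941 J
q5 (heat steam 100.0→121.9 °C): 297.2 × 2.06 × 21.9 = 13408 J
Total: 13647 + 99859 + 124824 + 674941 + 13408 = 926679 J = 927 kJ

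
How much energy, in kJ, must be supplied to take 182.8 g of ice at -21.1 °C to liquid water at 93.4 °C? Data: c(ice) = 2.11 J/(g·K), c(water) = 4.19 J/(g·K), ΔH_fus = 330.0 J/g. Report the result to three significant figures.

q1 (heat ice -21.1→0.0 °C): 182.8 × 2.11 × 21.1 = 8138 J
q2 (melt at 0 °C): 182.8 × 330.0 = 60324 J
q3 (heat water 0.0→93.4 °C): 182.8 × 4.19 × 93.4 = 71538 J
Total: 8138 + 60324 + 71538 = 140000 J = 140 kJ

q = 140 kJ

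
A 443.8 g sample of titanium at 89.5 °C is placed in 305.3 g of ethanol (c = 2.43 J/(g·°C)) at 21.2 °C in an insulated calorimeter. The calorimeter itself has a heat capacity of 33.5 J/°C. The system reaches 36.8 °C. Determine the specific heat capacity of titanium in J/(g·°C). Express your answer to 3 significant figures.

q_gained = (305.3 × 2.43 + 33.5) × (36.8 − 21.2) = 12100 J
q_lost = 443.8 × c × (89.5 − 36.8) = 23388.26 c
Set equal: c = 12100 / 23388.26 = 0.517 J/(g·°C)

c = 0.517 J/(g·°C)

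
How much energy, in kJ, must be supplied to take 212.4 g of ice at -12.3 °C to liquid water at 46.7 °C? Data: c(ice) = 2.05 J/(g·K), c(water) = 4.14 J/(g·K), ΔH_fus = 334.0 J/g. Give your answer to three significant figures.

q = 117 kJ

q1 (heat ice -12.3→0.0 °C): 212.4 × 2.05 × 12.3 = 5356 J
q2 (melt at 0 °C): 212.4 × 334.0 = 70942 J
q3 (heat water 0.0→46.7 °C): 212.4 × 4.14 × 46.7 = 41065 J
Total: 5356 + 70942 + 41065 = 117363 J = 117 kJ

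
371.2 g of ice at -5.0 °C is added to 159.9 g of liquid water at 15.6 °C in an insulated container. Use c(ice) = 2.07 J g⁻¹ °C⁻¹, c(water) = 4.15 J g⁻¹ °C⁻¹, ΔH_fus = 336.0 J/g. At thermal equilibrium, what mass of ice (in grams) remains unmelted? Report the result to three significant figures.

Heat to warm all ice to 0 °C: 371.2×2.07×5.0 = 3841.9 J
Heat released by water cooling to 0 °C: 159.9×4.15×15.6 = 10352 J
10352 J < 3841.9 + 371.2×336.0 = 128565.1 J, so not all ice melts; final T = 0 °C.
Heat left for melting: 10352 − 3841.9 = 6510.1 J
Mass melted = 6510.1 / 336.0 = 19.38 g
Ice remaining = 371.2 − 19.38 = 351.82 g

m_ice remaining = 352 g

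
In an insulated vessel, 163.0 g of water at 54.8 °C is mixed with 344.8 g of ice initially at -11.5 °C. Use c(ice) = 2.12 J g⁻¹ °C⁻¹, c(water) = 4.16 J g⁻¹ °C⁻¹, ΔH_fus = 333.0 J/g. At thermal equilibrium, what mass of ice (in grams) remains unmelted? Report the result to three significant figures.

m_ice remaining = 258 g

Heat to warm all ice to 0 °C: 344.8×2.12×11.5 = 8406.2 J
Heat released by water cooling to 0 °C: 163.0×4.16×54.8 = 37159 J
37159 J < 8406.2 + 344.8×333.0 = 123224.6 J, so not all ice melts; final T = 0 °C.
Heat left for melting: 37159 − 8406.2 = 28752.8 J
Mass melted = 28752.8 / 333.0 = 86.34 g
Ice remaining = 344.8 − 86.34 = 258.46 g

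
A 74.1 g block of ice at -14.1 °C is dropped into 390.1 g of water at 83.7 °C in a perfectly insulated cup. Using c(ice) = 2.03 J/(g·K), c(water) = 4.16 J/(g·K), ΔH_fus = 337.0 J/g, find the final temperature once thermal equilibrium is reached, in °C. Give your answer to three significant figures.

Heat to bring ice to 0 °C and melt it: q₁ = 74.1×2.03×14.1 + 74.1×337.0 = 27093 J
Heat the water can supply cooling to 0 °C: 390.1×4.16×83.7 = 135830 J > q₁, so all ice melts.
Energy balance: 390.1×4.16×(83.7 − T) = 27093 + 74.1×4.16×(T − 0)
1622.816(83.7 − T) = 27093 + 308.256 T
135830 − 27093 = 1931.072 T
T = 108737 / 1931.072 = 56.31 °C

T_f = 56.3 °C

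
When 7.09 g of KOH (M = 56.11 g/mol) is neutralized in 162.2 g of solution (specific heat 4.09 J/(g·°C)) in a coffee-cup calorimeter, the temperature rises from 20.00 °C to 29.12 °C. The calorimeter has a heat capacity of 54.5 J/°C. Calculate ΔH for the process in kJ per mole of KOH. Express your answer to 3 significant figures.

|ΔT| = |29.12 − 20.00| = 9.12 °C
|q_surr| = (162.2 × 4.09 + 54.5) × 9.12 = 717.898 × 9.12 = 6547 J
n(KOH) = 7.09 / 56.11 = 0.1264 mol
Temperature rose, so q_rxn = −|q_surr| = -6.547 kJ
ΔH = q_rxn / n = -51.80 kJ/mol

ΔH = -51.8 kJ/mol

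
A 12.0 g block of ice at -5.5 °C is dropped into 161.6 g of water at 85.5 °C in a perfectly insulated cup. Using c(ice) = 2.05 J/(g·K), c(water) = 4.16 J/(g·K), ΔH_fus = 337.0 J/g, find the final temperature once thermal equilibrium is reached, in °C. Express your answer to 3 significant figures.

Heat to bring ice to 0 °C and melt it: q₁ = 12.0×2.05×5.5 + 12.0×337.0 = 4179.3 J
Heat the water can supply cooling to 0 °C: 161.6×4.16×85.5 = 57477.9 J > q₁, so all ice melts.
Energy balance: 161.6×4.16×(85.5 − T) = 4179.3 + 12.0×4.16×(T − 0)
672.256(85.5 − T) = 4179.3 + 49.92 T
57477.9 − 4179.3 = 722.176 T
T = 53298.6 / 722.176 = 73.80 °C

T_f = 73.8 °C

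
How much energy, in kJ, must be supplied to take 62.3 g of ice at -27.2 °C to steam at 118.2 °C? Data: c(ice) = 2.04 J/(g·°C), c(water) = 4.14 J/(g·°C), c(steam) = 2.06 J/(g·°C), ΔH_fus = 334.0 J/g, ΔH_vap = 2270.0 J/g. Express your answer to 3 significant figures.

q = 194 kJ

q1 (heat ice -27.2→0.0 °C): 62.3 × 2.04 × 27.2 = 3457 J
q2 (melt at 0 °C): 62.3 × 334.0 = 20808 J
q3 (heat water 0.0→100.0 °C): 62.3 × 4.14 × 100.0 = 25792 J
q4 (vaporize at 100 °C): 62.3 × 2270.0 = 141421 J
q5 (heat steam 100.0→118.2 °C): 62.3 × 2.06 × 18.2 = 2336 J
Total: 3457 + 20808 + 25792 + 141421 + 2336 = 193814 J = 194 kJ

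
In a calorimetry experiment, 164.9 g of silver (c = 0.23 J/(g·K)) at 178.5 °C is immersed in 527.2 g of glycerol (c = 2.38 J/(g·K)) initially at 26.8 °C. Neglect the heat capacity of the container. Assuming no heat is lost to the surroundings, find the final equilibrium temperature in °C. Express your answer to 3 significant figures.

T_f = 31.3 °C

Heat lost by silver = heat gained by glycerol.
(164.9)(0.23)(178.5 − T) = (527.2)(2.38)(T − 26.8)
37.927 (178.5 − T) = 1254.736 (T − 26.8)
6770.0 − 37.927 T = 1254.736 T − 33627
40397.0 = 1292.663 T
T = 31.25 °C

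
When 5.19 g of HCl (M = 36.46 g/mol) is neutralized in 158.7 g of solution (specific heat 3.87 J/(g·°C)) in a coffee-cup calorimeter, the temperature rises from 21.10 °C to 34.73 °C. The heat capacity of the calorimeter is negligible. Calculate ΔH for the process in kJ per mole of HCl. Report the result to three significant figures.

|ΔT| = |34.73 − 21.10| = 13.63 °C
|q_surr| = (158.7 × 3.87) × 13.63 = 614.169 × 13.63 = 8371 J
n(HCl) = 5.19 / 36.46 = 0.1423 mol
Temperature rose, so q_rxn = −|q_surr| = -8.371 kJ
ΔH = q_rxn / n = -58.83 kJ/mol

ΔH = -58.8 kJ/mol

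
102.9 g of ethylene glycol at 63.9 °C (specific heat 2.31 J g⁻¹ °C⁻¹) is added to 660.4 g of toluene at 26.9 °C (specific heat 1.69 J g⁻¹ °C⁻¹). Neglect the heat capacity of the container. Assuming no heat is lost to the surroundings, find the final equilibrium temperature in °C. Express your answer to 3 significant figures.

T_f = 33.4 °C

Heat lost by ethylene glycol = heat gained by toluene.
(102.9)(2.31)(63.9 − T) = (660.4)(1.69)(T − 26.9)
237.699 (63.9 − T) = 1116.076 (T − 26.9)
15189 − 237.699 T = 1116.076 T − 30022
45211 = 1353.775 T
T = 33.40 °C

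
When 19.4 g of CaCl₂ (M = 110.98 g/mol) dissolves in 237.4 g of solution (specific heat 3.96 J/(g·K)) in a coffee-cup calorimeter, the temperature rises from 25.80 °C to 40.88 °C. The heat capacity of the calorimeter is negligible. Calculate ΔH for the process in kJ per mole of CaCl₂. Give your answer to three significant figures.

ΔH = -81.1 kJ/mol

|ΔT| = |40.88 − 25.80| = 15.08 °C
|q_surr| = (237.4 × 3.96) × 15.08 = 940.104 × 15.08 = 14180 J
n(CaCl₂) = 19.4 / 110.98 = 0.1748 mol
Temperature rose, so q_rxn = −|q_surr| = -14.18 kJ
ΔH = q_rxn / n = -81.12 kJ/mol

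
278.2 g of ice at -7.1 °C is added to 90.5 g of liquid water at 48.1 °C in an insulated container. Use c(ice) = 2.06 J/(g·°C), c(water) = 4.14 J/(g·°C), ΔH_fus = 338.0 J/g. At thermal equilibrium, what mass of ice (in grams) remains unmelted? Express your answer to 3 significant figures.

Heat to warm all ice to 0 °C: 278.2×2.06×7.1 = 4069.0 J
Heat released by water cooling to 0 °C: 90.5×4.14×48.1 = 18022 J
18022 J < 4069.0 + 278.2×338.0 = 98100.6 J, so not all ice melts; final T = 0 °C.
Heat left for melting: 18022 − 4069.0 = 13953.0 J
Mass melted = 13953.0 / 338.0 = 41.28 g
Ice remaining = 278.2 − 41.28 = 236.92 g

m_ice remaining = 237 g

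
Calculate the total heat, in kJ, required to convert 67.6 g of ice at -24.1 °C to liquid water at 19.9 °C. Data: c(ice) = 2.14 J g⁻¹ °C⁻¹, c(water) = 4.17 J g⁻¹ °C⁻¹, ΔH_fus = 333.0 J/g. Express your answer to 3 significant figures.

q1 (heat ice -24.1→0.0 °C): 67.6 × 2.14 × 24.1 = 3486 J
q2 (melt at 0 °C): 67.6 × 333.0 = 22511 J
q3 (heat water 0.0→19.9 °C): 67.6 × 4.17 × 19.9 = 5610 J
Total: 3486 + 22511 + 5610 = 31607 J = 31.6 kJ

q = 31.6 kJ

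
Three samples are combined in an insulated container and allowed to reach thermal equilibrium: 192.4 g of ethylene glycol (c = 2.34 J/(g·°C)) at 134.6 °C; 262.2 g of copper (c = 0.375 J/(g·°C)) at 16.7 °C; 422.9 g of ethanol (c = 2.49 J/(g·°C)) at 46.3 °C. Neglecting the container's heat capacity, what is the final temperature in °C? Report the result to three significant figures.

Σ mᵢcᵢ(T − Tᵢ) = 0  ⇒  T = Σ mᵢcᵢTᵢ / Σ mᵢcᵢ
Σ mᵢcᵢ = 192.4×2.34 + 262.2×0.375 + 422.9×2.49 = 1601.562
Σ mᵢcᵢTᵢ = 450.216×134.6 + 98.325×16.7 + 1053.021×46.3 = 111000
T = 111000 / 1601.562 = 69.31 °C

T_f = 69.3 °C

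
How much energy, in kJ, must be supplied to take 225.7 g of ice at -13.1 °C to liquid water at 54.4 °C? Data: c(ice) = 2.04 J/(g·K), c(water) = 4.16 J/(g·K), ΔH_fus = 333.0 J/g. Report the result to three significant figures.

q = 132 kJ

q1 (heat ice -13.1→0.0 °C): 225.7 × 2.04 × 13.1 = 6032 J
q2 (melt at 0 °C): 225.7 × 333.0 = 75158 J
q3 (heat water 0.0→54.4 °C): 225.7 × 4.16 × 54.4 = 51077 J
Total: 6032 + 75158 + 51077 = 132267 J = 132 kJ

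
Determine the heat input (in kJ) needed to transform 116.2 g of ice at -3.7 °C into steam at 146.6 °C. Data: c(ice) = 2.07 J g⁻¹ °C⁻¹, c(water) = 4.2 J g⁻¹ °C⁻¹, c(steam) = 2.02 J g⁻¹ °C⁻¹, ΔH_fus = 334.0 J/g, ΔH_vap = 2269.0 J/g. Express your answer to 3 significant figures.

q = 363 kJ

q1 (heat ice -3.7→0.0 °C): 116.2 × 2.07 × 3.7 = 890 J
q2 (melt at 0 °C): 116.2 × 334.0 = 38811 J
q3 (heat water 0.0→100.0 °C): 116.2 × 4.2 × 100.0 = 48804 J
q4 (vaporize at 100 °C): 116.2 × 2269.0 = 263658 J
q5 (heat steam 100.0→146.6 °C): 116.2 × 2.02 × 46.6 = 10938 J
Total: 890 + 38811 + 48804 + 263658 + 10938 = 363101 J = 363 kJ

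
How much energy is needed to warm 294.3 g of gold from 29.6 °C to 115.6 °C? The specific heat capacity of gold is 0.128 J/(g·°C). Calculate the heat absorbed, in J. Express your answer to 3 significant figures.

q = m c ΔT = 294.3 × 0.128 × (115.6 − 29.6)
q = 294.3 × 0.128 × 86.0 = 3240 J

q = 3240 J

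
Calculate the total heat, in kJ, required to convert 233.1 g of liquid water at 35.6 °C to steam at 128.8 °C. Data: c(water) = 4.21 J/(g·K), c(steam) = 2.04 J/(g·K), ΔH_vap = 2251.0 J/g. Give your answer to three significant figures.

q1 (heat water 35.6→100.0 °C): 233.1 × 4.21 × 64.4 = 63199 J
q2 (vaporize at 100 °C): 233.1 × 2251.0 = 524708 J
q3 (heat steam 100.0→128.8 °C): 233.1 × 2.04 × 28.8 = 13695 J
Total: 63199 + 524708 + 13695 = 601602 J = 602 kJ

q = 602 kJ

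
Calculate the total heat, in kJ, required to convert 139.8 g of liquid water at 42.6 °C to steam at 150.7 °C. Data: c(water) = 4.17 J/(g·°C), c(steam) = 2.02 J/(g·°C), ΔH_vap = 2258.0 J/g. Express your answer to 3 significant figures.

q = 363 kJ

q1 (heat water 42.6→100.0 °C): 139.8 × 4.17 × 57.4 = 33462 J
q2 (vaporize at 100 °C): 139.8 × 2258.0 = 315668 J
q3 (heat steam 100.0→150.7 °C): 139.8 × 2.02 × 50.7 = 14317 J
Total: 33462 + 315668 + 14317 = 363447 J = 363 kJ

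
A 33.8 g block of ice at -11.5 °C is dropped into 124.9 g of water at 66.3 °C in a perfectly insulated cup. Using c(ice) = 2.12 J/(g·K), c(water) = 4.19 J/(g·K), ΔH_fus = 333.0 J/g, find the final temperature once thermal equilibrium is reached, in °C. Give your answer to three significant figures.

T_f = 34.0 °C

Heat to bring ice to 0 °C and melt it: q₁ = 33.8×2.12×11.5 + 33.8×333.0 = 12079 J
Heat the water can supply cooling to 0 °C: 124.9×4.19×66.3 = 34696.8 J > q₁, so all ice melts.
Energy balance: 124.9×4.19×(66.3 − T) = 12079 + 33.8×4.19×(T − 0)
523.331(66.3 − T) = 12079 + 141.622 T
34696.8 − 12079 = 664.953 T
T = 22617.8 / 664.953 = 34.01 °C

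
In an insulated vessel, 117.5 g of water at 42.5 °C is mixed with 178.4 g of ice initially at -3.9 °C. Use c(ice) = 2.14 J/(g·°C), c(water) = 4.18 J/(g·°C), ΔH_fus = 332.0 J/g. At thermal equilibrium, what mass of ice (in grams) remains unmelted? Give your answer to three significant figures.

Heat to warm all ice to 0 °C: 178.4×2.14×3.9 = 1488.9 J
Heat released by water cooling to 0 °C: 117.5×4.18×42.5 = 20874 J
20874 J < 1488.9 + 178.4×332.0 = 60717.7 J, so not all ice melts; final T = 0 °C.
Heat left for melting: 20874 − 1488.9 = 19385.1 J
Mass melted = 19385.1 / 332.0 = 58.39 g
Ice remaining = 178.4 − 58.39 = 120.01 g

m_ice remaining = 120 g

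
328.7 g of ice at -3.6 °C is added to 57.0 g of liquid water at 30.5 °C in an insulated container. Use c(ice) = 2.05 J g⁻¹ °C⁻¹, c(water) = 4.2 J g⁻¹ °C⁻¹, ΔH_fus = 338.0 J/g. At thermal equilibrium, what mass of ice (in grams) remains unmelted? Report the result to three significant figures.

Heat to warm all ice to 0 °C: 328.7×2.05×3.6 = 2425.8 J
Heat released by water cooling to 0 °C: 57.0×4.2×30.5 = 7301.7 J
7301.7 J < 2425.8 + 328.7×338.0 = 113526.4 J, so not all ice melts; final T = 0 °C.
Heat left for melting: 7301.7 − 2425.8 = 4875.9 J
Mass melted = 4875.9 / 338.0 = 14.43 g
Ice remaining = 328.7 − 14.43 = 314.27 g

m_ice remaining = 314 g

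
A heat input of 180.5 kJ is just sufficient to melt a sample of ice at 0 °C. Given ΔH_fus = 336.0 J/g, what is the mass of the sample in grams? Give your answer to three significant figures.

m = 537 g

m = q / ΔH_fus = 180500 J / 336.0 J/g = 537 g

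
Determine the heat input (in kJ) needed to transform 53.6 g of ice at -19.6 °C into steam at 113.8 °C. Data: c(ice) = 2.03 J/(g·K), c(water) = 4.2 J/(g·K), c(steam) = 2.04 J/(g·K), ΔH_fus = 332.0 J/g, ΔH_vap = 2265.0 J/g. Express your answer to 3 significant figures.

q1 (heat ice -19.6→0.0 °C): 53.6 × 2.03 × 19.6 = 2133 J
q2 (melt at 0 °C): 53.6 × 332.0 = 17795 J
q3 (heat water 0.0→100.0 °C): 53.6 × 4.2 × 100.0 = 22512 J
q4 (vaporize at 100 °C): 53.6 × 2265.0 = 121404 J
q5 (heat steam 100.0→113.8 °C): 53.6 × 2.04 × 13.8 = 1509 J
Total: 2133 + 17795 + 22512 + 121404 + 1509 = 165353 J = 165 kJ

q = 165 kJ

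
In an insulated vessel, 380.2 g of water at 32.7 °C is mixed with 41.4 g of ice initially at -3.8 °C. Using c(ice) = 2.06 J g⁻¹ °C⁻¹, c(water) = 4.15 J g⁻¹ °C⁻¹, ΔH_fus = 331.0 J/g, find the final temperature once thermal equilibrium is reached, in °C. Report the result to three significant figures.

T_f = 21.5 °C

Heat to bring ice to 0 °C and melt it: q₁ = 41.4×2.06×3.8 + 41.4×331.0 = 14027 J
Heat the water can supply cooling to 0 °C: 380.2×4.15×32.7 = 51595.0 J > q₁, so all ice melts.
Energy balance: 380.2×4.15×(32.7 − T) = 14027 + 41.4×4.15×(T − 0)
1577.83(32.7 − T) = 14027 + 171.81 T
51595.0 − 14027 = 1749.64 T
T = 37568.0 / 1749.64 = 21.47 °C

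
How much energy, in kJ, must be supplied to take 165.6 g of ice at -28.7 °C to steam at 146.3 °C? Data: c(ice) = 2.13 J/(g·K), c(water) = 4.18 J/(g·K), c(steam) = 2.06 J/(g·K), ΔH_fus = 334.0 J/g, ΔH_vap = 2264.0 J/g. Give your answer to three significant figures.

q1 (heat ice -28.7→0.0 °C): 165.6 × 2.13 × 28.7 = 10123 J
q2 (melt at 0 °C): 165.6 × 334.0 = 55310 J
q3 (heat water 0.0→100.0 °C): 165.6 × 4.18 × 100.0 = 69221 J
q4 (vaporize at 100 °C): 165.6 × 2264.0 = 374918 J
q5 (heat steam 100.0→146.3 °C): 165.6 × 2.06 × 46.3 = 15795 J
Total: 10123 + 55310 + 69221 + 374918 + 15795 = 525367 J = 525 kJ

q = 525 kJ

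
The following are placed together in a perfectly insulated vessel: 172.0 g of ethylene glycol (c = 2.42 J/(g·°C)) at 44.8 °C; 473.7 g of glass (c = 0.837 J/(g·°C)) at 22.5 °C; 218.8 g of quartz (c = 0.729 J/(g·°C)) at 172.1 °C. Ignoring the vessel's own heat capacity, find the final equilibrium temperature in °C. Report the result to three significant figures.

Σ mᵢcᵢ(T − Tᵢ) = 0  ⇒  T = Σ mᵢcᵢTᵢ / Σ mᵢcᵢ
Σ mᵢcᵢ = 172.0×2.42 + 473.7×0.837 + 218.8×0.729 = 972.2321
Σ mᵢcᵢTᵢ = 416.24×44.8 + 396.4869×22.5 + 159.5052×172.1 = 55019
T = 55019 / 972.2321 = 56.59 °C

T_f = 56.6 °C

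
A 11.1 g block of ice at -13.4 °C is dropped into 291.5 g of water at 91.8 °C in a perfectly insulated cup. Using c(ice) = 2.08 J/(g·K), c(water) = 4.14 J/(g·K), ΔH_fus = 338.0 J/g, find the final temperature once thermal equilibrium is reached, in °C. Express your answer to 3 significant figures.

T_f = 85.2 °C

Heat to bring ice to 0 °C and melt it: q₁ = 11.1×2.08×13.4 + 11.1×338.0 = 4061.2 J
Heat the water can supply cooling to 0 °C: 291.5×4.14×91.8 = 110785 J > q₁, so all ice melts.
Energy balance: 291.5×4.14×(91.8 − T) = 4061.2 + 11.1×4.14×(T − 0)
1206.81(91.8 − T) = 4061.2 + 45.954 T
110785 − 4061.2 = 1252.764 T
T = 106723.8 / 1252.764 = 85.19 °C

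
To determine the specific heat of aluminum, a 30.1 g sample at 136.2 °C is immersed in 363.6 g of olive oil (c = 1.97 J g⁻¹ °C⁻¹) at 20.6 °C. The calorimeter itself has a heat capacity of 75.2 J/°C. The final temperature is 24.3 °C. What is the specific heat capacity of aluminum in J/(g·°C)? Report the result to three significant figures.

q_gained = (363.6 × 1.97 + 75.2) × (24.3 − 20.6) = 2928.5 J
q_lost = 30.1 × c × (136.2 − 24.3) = 3368.19 c
Set equal: c = 2928.5 / 3368.19 = 0.869 J/(g·°C)

c = 0.869 J/(g·°C)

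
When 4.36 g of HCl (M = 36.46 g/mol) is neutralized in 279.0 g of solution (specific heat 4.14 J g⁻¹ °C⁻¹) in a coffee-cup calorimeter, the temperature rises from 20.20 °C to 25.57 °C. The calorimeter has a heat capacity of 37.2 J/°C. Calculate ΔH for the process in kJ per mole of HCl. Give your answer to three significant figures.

ΔH = -53.5 kJ/mol

|ΔT| = |25.57 − 20.20| = 5.37 °C
|q_surr| = (279.0 × 4.14 + 37.2) × 5.37 = 1192.26 × 5.37 = 6402 J
n(HCl) = 4.36 / 36.46 = 0.1196 mol
Temperature rose, so q_rxn = −|q_surr| = -6.402 kJ
ΔH = q_rxn / n = -53.53 kJ/mol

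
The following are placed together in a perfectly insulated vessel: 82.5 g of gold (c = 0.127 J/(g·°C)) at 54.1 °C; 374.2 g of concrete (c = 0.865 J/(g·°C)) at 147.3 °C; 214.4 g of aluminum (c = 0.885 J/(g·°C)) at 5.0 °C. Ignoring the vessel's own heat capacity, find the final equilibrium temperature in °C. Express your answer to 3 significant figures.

T_f = 93.9 °C

Σ mᵢcᵢ(T − Tᵢ) = 0  ⇒  T = Σ mᵢcᵢTᵢ / Σ mᵢcᵢ
Σ mᵢcᵢ = 82.5×0.127 + 374.2×0.865 + 214.4×0.885 = 523.9045
Σ mᵢcᵢTᵢ = 10.4775×54.1 + 323.683×147.3 + 189.744×5.0 = 49194
T = 49194 / 523.9045 = 93.90 °C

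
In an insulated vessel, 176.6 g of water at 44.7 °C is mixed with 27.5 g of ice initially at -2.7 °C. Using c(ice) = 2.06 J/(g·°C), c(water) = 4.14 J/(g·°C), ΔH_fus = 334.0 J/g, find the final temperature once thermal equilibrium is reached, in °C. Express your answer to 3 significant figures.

Heat to bring ice to 0 °C and melt it: q₁ = 27.5×2.06×2.7 + 27.5×334.0 = 9338.0 J
Heat the water can supply cooling to 0 °C: 176.6×4.14×44.7 = 32681.2 J > q₁, so all ice melts.
Energy balance: 176.6×4.14×(44.7 − T) = 9338.0 + 27.5×4.14×(T − 0)
731.124(44.7 − T) = 9338.0 + 113.85 T
32681.2 − 9338.0 = 844.974 T
T = 23343.2 / 844.974 = 27.63 °C

T_f = 27.6 °C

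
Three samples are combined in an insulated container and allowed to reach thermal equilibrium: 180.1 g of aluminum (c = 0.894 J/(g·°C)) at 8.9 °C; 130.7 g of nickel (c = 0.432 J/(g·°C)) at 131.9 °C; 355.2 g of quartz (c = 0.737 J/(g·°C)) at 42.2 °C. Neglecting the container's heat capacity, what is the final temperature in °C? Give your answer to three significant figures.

T_f = 41.6 °C

Σ mᵢcᵢ(T − Tᵢ) = 0  ⇒  T = Σ mᵢcᵢTᵢ / Σ mᵢcᵢ
Σ mᵢcᵢ = 180.1×0.894 + 130.7×0.432 + 355.2×0.737 = 479.2542
Σ mᵢcᵢTᵢ = 161.0094×8.9 + 56.4624×131.9 + 261.7824×42.2 = 19928
T = 19928 / 479.2542 = 41.58 °C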